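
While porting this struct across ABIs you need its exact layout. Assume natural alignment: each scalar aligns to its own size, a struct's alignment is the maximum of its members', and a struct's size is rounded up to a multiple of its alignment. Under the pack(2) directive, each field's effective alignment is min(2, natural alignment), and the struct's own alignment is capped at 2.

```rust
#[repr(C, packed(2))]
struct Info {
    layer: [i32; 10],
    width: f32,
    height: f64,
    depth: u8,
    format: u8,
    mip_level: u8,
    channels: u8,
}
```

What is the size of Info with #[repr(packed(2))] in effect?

56

0..40  layer  (40B, 2-aligned)
40..44  width  (4B, 2-aligned)
44..52  height  (8B, 2-aligned)
52..53  depth  (1B, 1-aligned)
53..54  format  (1B, 1-aligned)
54..55  mip_level  (1B, 1-aligned)
55..56  channels  (1B, 1-aligned)
sizeof = 56, alignof = 2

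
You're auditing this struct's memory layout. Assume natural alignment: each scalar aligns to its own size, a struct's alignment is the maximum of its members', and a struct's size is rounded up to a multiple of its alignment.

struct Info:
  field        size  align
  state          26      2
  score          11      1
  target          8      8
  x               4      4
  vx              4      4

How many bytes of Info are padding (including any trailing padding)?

3

@0: state [26B, align 2] → 26
@26: score [11B, align 1] → 37
+3 pad (align 8)
@40: target [8B, align 8] → 48
@48: x [4B, align 4] → 52
@52: vx [4B, align 4] → 56
size 56, align 8
data bytes 53, size 56 → padding 3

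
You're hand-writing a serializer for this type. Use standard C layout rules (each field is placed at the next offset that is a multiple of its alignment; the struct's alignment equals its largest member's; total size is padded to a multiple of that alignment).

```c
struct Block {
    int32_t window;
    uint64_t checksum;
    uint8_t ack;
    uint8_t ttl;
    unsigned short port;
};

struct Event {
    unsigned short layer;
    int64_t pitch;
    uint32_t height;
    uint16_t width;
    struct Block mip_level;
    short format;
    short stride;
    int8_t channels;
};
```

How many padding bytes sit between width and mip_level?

Block: window at 0 (size 4, align 4) → ends 4; pad 4 to align 8 for checksum; checksum at 8 (size 8, align 8) → ends 16; ack at 16 (size 1, align 1) → ends 17; ttl at 17 (size 1, align 1) → ends 18; port at 18 (size 2, align 2) → ends 20; tail pad 4 to reach multiple of 8; total 24 bytes, alignment 8
layer at 0 (size 2, align 2) → ends 2
pad 6 to align 8 for pitch
pitch at 8 (size 8, align 8) → ends 16
height at 16 (size 4, align 4) → ends 20
width at 20 (size 2, align 2) → ends 22
pad 2 to align 8 for mip_level
mip_level at 24 (size 24, align 8) → ends 48

2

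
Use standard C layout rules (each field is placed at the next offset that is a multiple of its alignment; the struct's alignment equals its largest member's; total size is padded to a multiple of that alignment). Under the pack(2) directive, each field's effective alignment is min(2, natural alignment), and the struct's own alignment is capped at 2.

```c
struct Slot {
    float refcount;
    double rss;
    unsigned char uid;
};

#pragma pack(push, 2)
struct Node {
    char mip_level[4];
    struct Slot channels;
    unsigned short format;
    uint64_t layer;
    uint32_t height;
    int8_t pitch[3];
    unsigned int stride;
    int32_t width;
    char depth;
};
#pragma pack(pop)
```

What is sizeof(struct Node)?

Slot: refcount at 0 (size 4, align 4) → ends 4; pad 4 to align 8 for rss; rss at 8 (size 8, align 8) → ends 16; uid at 16 (size 1, align 1) → ends 17; tail pad 7 to reach multiple of 8; total 24 bytes, alignment 8
mip_level at 0 (size 4, align 1) → ends 4
channels at 4 (size 24, align 2) → ends 28
format at 28 (size 2, align 2) → ends 30
layer at 30 (size 8, align 2) → ends 38
height at 38 (size 4, align 2) → ends 42
pitch at 42 (size 3, align 1) → ends 45
pad 1 to align 2 for stride
stride at 46 (size 4, align 2) → ends 50
width at 50 (size 4, align 2) → ends 54
depth at 54 (size 1, align 1) → ends 55
tail pad 1 to reach multiple of 2
total 56 bytes, alignment 2

56 bytes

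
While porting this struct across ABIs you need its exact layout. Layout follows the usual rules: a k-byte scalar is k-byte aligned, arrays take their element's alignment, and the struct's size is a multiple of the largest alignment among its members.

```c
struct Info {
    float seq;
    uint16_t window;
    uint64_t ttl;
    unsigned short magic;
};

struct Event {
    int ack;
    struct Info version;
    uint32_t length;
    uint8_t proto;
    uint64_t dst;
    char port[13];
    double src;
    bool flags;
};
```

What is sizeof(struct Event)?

Info: seq at 0 (size 4, align 4) → ends 4; window at 4 (size 2, align 2) → ends 6; pad 2 to align 8 for ttl; ttl at 8 (size 8, align 8) → ends 16; magic at 16 (size 2, align 2) → ends 18; tail pad 6 to reach multiple of 8; total 24 bytes, alignment 8
ack at 0 (size 4, align 4) → ends 4
pad 4 to align 8 for version
version at 8 (size 24, align 8) → ends 32
length at 32 (size 4, align 4) → ends 36
proto at 36 (size 1, align 1) → ends 37
pad 3 to align 8 for dst
dst at 40 (size 8, align 8) → ends 48
port at 48 (size 13, align 1) → ends 61
pad 3 to align 8 for src
src at 64 (size 8, align 8) → ends 72
flags at 72 (size 1, align 1) → ends 73
tail pad 7 to reach multiple of 8
total 80 bytes, alignment 8

80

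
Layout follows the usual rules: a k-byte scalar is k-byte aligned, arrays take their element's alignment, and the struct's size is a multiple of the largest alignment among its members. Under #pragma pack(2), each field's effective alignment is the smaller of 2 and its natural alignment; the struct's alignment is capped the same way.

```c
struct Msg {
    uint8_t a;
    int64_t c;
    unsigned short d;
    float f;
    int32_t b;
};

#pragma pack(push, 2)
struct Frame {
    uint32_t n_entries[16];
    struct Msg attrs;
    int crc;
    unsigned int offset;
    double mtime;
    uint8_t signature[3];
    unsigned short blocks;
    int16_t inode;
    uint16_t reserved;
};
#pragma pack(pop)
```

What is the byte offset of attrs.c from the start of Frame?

Msg: a at 0 (size 1, align 1) → ends 1; pad 7 to align 8 for c; c at 8 (size 8, align 8) → ends 16; d at 16 (size 2, align 2) → ends 18; pad 2 to align 4 for f; f at 20 (size 4, align 4) → ends 24; b at 24 (size 4, align 4) → ends 28; tail pad 4 to reach multiple of 8; total 32 bytes, alignment 8
n_entries at 0 (size 64, align 2) → ends 64
attrs at 64 (size 32, align 2) → ends 96
within Msg: c at 8
64 + 8 = 72

72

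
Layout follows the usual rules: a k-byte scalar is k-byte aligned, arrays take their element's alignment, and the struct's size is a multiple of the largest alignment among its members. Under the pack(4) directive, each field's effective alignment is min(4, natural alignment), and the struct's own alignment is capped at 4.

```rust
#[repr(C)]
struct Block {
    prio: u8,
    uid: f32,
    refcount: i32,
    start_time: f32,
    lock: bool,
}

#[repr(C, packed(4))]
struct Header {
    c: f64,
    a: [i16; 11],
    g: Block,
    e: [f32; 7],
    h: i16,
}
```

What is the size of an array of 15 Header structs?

Block: @0: prio [1B, align 1] → 1; +3 pad (align 4); @4: uid [4B, align 4] → 8; @8: refcount [4B, align 4] → 12; @12: start_time [4B, align 4] → 16; @16: lock [1B, align 1] → 17; +3 tail pad (align 4); size 20, align 4
@0: c [8B, align 4] → 8
@8: a [22B, align 2] → 30
+2 pad (align 4)
@32: g [20B, align 4] → 52
@52: e [28B, align 4] → 80
@80: h [2B, align 2] → 82
+2 tail pad (align 4)
size 84, align 4
array of 15: 15 × 84 = 1260

1260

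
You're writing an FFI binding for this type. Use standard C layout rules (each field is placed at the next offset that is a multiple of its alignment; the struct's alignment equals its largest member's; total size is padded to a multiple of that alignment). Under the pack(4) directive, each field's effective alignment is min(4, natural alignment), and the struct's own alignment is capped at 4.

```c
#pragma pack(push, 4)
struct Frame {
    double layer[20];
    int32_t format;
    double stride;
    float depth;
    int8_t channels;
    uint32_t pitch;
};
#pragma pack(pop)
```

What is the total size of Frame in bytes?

184

@0: layer [160B, align 4] → 160
@160: format [4B, align 4] → 164
@164: stride [8B, align 4] → 172
@172: depth [4B, align 4] → 176
@176: channels [1B, align 1] → 177
+3 pad (align 4)
@180: pitch [4B, align 4] → 184
size 184, align 4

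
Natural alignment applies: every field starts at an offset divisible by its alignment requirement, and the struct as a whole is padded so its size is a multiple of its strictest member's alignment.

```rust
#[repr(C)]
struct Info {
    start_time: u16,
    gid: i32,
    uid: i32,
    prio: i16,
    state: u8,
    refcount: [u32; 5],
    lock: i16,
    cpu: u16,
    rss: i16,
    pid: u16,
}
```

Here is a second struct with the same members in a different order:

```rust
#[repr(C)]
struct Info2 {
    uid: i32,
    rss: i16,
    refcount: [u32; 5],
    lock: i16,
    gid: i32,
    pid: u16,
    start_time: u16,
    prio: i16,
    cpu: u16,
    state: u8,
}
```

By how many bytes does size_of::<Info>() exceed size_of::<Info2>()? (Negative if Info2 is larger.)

@0: start_time [2B, align 2] → 2
+2 pad (align 4)
@4: gid [4B, align 4] → 8
@8: uid [4B, align 4] → 12
@12: prio [2B, align 2] → 14
@14: state [1B, align 1] → 15
+1 pad (align 4)
@16: refcount [20B, align 4] → 36
@36: lock [2B, align 2] → 38
@38: cpu [2B, align 2] → 40
@40: rss [2B, align 2] → 42
@42: pid [2B, align 2] → 44
size 44, align 4
— Info2 —
@0: uid [4B, align 4] → 4
@4: rss [2B, align 2] → 6
+2 pad (align 4)
@8: refcount [20B, align 4] → 28
@28: lock [2B, align 2] → 30
+2 pad (align 4)
@32: gid [4B, align 4] → 36
@36: pid [2B, align 2] → 38
@38: start_time [2B, align 2] → 40
@40: prio [2B, align 2] → 42
@42: cpu [2B, align 2] → 44
@44: state [1B, align 1] → 45
+3 tail pad (align 4)
size 48, align 4
44 − 48 = -4

-4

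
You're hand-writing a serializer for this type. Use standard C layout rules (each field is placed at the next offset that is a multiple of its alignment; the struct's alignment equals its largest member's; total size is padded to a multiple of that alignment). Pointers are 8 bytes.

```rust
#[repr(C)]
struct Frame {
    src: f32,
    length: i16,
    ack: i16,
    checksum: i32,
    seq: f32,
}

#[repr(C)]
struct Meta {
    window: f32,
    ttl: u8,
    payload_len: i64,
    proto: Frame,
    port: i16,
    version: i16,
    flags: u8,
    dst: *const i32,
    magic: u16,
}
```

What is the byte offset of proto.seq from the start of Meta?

28

Frame: src at 0 (size 4, align 4) → ends 4; length at 4 (size 2, align 2) → ends 6; ack at 6 (size 2, align 2) → ends 8; checksum at 8 (size 4, align 4) → ends 12; seq at 12 (size 4, align 4) → ends 16; total 16 bytes, alignment 4
window at 0 (size 4, align 4) → ends 4
ttl at 4 (size 1, align 1) → ends 5
pad 3 to align 8 for payload_len
payload_len at 8 (size 8, align 8) → ends 16
proto at 16 (size 16, align 4) → ends 32
within Frame: seq at 12
16 + 12 = 28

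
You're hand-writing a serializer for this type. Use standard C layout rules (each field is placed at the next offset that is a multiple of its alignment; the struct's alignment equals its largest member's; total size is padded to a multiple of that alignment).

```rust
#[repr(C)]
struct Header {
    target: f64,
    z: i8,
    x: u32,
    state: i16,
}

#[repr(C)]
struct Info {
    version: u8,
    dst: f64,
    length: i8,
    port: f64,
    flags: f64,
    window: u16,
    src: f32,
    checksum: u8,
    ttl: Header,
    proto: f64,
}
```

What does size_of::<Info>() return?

88 bytes

Header: target at 0 (size 8, align 8) → ends 8; z at 8 (size 1, align 1) → ends 9; pad 3 to align 4 for x; x at 12 (size 4, align 4) → ends 16; state at 16 (size 2, align 2) → ends 18; tail pad 6 to reach multiple of 8; total 24 bytes, alignment 8
version at 0 (size 1, align 1) → ends 1
pad 7 to align 8 for dst
dst at 8 (size 8, align 8) → ends 16
length at 16 (size 1, align 1) → ends 17
pad 7 to align 8 for port
port at 24 (size 8, align 8) → ends 32
flags at 32 (size 8, align 8) → ends 40
window at 40 (size 2, align 2) → ends 42
pad 2 to align 4 for src
src at 44 (size 4, align 4) → ends 48
checksum at 48 (size 1, align 1) → ends 49
pad 7 to align 8 for ttl
ttl at 56 (size 24, align 8) → ends 80
proto at 80 (size 8, align 8) → ends 88
total 88 bytes, alignment 8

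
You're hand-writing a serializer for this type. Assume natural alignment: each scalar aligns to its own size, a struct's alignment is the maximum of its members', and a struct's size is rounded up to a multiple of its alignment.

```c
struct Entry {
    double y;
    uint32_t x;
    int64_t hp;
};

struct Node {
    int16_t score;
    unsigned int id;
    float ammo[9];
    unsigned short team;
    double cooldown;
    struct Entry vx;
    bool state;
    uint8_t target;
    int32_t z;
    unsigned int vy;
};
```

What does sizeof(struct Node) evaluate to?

96

Entry: y at 0 (size 8, align 8) → ends 8; x at 8 (size 4, align 4) → ends 12; pad 4 to align 8 for hp; hp at 16 (size 8, align 8) → ends 24; total 24 bytes, alignment 8
score at 0 (size 2, align 2) → ends 2
pad 2 to align 4 for id
id at 4 (size 4, align 4) → ends 8
ammo at 8 (size 36, align 4) → ends 44
team at 44 (size 2, align 2) → ends 46
pad 2 to align 8 for cooldown
cooldown at 48 (size 8, align 8) → ends 56
vx at 56 (size 24, align 8) → ends 80
state at 80 (size 1, align 1) → ends 81
target at 81 (size 1, align 1) → ends 82
pad 2 to align 4 for z
z at 84 (size 4, align 4) → ends 88
vy at 88 (size 4, align 4) → ends 92
tail pad 4 to reach multiple of 8
total 96 bytes, alignment 8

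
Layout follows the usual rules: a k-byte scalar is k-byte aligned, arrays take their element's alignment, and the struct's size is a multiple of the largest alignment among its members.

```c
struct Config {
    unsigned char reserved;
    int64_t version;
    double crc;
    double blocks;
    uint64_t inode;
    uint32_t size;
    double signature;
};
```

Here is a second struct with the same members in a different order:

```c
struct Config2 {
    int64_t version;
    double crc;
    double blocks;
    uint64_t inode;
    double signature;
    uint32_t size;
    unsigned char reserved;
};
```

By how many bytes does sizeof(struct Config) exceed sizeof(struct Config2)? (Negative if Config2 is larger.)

8

reserved at 0 (size 1, align 1) → ends 1
pad 7 to align 8 for version
version at 8 (size 8, align 8) → ends 16
crc at 16 (size 8, align 8) → ends 24
blocks at 24 (size 8, align 8) → ends 32
inode at 32 (size 8, align 8) → ends 40
size at 40 (size 4, align 4) → ends 44
pad 4 to align 8 for signature
signature at 48 (size 8, align 8) → ends 56
total 56 bytes, alignment 8
— Config2 —
version at 0 (size 8, align 8) → ends 8
crc at 8 (size 8, align 8) → ends 16
blocks at 16 (size 8, align 8) → ends 24
inode at 24 (size 8, align 8) → ends 32
signature at 32 (size 8, align 8) → ends 40
size at 40 (size 4, align 4) → ends 44
reserved at 44 (size 1, align 1) → ends 45
tail pad 3 to reach multiple of 8
total 48 bytes, alignment 8
56 − 48 = 8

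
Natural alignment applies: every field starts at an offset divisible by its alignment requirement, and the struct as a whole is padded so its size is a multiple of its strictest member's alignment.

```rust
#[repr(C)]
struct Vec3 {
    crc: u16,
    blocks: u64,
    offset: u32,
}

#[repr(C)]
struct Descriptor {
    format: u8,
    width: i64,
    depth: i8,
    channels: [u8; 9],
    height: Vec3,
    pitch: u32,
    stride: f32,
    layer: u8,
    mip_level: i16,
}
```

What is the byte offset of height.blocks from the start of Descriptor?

Vec3: @0: crc [2B, align 2] → 2; +6 pad (align 8); @8: blocks [8B, align 8] → 16; @16: offset [4B, align 4] → 20; +4 tail pad (align 8); size 24, align 8
@0: format [1B, align 1] → 1
+7 pad (align 8)
@8: width [8B, align 8] → 16
@16: depth [1B, align 1] → 17
@17: channels [9B, align 1] → 26
+6 pad (align 8)
@32: height [24B, align 8] → 56
within Vec3: blocks at 8
32 + 8 = 40

40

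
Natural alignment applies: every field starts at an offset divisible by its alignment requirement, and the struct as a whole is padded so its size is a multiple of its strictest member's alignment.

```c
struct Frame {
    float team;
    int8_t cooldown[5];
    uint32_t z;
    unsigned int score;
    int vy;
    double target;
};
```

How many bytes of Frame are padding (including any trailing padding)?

team at 0 (size 4, align 4) → ends 4
cooldown at 4 (size 5, align 1) → ends 9
pad 3 to align 4 for z
z at 12 (size 4, align 4) → ends 16
score at 16 (size 4, align 4) → ends 20
vy at 20 (size 4, align 4) → ends 24
target at 24 (size 8, align 8) → ends 32
total 32 bytes, alignment 8
data bytes 29, size 32 → padding 3

3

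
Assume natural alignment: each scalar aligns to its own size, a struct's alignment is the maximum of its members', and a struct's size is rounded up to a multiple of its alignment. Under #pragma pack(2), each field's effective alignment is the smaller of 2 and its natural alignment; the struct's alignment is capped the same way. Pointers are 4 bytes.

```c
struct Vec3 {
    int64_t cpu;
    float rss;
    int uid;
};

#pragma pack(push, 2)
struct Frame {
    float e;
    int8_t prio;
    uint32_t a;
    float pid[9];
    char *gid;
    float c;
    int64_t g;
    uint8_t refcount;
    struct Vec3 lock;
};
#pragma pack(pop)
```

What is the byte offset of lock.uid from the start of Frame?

76

Vec3: cpu at 0 (size 8, align 8) → ends 8; rss at 8 (size 4, align 4) → ends 12; uid at 12 (size 4, align 4) → ends 16; total 16 bytes, alignment 8
e at 0 (size 4, align 2) → ends 4
prio at 4 (size 1, align 1) → ends 5
pad 1 to align 2 for a
a at 6 (size 4, align 2) → ends 10
pid at 10 (size 36, align 2) → ends 46
gid at 46 (size 4, align 2) → ends 50
c at 50 (size 4, align 2) → ends 54
g at 54 (size 8, align 2) → ends 62
refcount at 62 (size 1, align 1) → ends 63
pad 1 to align 2 for lock
lock at 64 (size 16, align 2) → ends 80
within Vec3: uid at 12
64 + 12 = 76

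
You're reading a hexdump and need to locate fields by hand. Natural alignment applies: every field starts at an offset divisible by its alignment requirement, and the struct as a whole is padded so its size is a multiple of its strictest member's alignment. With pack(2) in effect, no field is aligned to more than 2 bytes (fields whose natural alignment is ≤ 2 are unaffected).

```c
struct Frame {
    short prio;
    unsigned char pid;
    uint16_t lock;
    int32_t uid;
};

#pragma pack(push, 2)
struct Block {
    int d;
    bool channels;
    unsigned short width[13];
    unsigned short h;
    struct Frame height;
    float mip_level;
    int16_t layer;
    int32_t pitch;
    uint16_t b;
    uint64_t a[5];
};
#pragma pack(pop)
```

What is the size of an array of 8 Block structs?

Frame: @0: prio [2B, align 2] → 2; @2: pid [1B, align 1] → 3; +1 pad (align 2); @4: lock [2B, align 2] → 6; +2 pad (align 4); @8: uid [4B, align 4] → 12; size 12, align 4
@0: d [4B, align 2] → 4
@4: channels [1B, align 1] → 5
+1 pad (align 2)
@6: width [26B, align 2] → 32
@32: h [2B, align 2] → 34
@34: height [12B, align 2] → 46
@46: mip_level [4B, align 2] → 50
@50: layer [2B, align 2] → 52
@52: pitch [4B, align 2] → 56
@56: b [2B, align 2] → 58
@58: a [40B, align 2] → 98
size 98, align 2
array of 8: 8 × 98 = 784

784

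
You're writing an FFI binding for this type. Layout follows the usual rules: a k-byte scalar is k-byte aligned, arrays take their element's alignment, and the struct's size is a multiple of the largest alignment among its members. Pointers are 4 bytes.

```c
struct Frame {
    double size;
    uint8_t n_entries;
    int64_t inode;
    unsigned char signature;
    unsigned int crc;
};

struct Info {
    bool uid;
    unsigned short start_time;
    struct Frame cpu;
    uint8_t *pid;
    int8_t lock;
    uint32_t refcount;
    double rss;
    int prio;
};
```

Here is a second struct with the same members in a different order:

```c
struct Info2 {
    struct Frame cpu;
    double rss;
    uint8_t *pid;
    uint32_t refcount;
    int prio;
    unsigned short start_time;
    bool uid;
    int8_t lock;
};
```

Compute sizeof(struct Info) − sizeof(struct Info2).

Frame: @0: size [8B, align 8] → 8; @8: n_entries [1B, align 1] → 9; +7 pad (align 8); @16: inode [8B, align 8] → 24; @24: signature [1B, align 1] → 25; +3 pad (align 4); @28: crc [4B, align 4] → 32; size 32, align 8
@0: uid [1B, align 1] → 1
+1 pad (align 2)
@2: start_time [2B, align 2] → 4
+4 pad (align 8)
@8: cpu [32B, align 8] → 40
@40: pid [4B, align 4] → 44
@44: lock [1B, align 1] → 45
+3 pad (align 4)
@48: refcount [4B, align 4] → 52
+4 pad (align 8)
@56: rss [8B, align 8] → 64
@64: prio [4B, align 4] → 68
+4 tail pad (align 8)
size 72, align 8
— Info2 —
@0: cpu [32B, align 8] → 32
@32: rss [8B, align 8] → 40
@40: pid [4B, align 4] → 44
@44: refcount [4B, align 4] → 48
@48: prio [4B, align 4] → 52
@52: start_time [2B, align 2] → 54
@54: uid [1B, align 1] → 55
@55: lock [1B, align 1] → 56
size 56, align 8
72 − 56 = 16

16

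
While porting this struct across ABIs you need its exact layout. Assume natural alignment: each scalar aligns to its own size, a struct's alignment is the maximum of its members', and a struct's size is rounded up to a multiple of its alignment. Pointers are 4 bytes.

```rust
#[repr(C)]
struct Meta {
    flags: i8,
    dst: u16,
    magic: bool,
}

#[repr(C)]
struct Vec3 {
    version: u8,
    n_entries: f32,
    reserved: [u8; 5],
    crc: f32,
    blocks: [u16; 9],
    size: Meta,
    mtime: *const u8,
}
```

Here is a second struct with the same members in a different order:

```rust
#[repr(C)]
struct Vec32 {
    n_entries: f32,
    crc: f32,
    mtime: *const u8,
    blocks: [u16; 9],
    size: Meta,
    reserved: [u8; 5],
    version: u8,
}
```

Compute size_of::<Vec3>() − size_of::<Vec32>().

Meta: flags at 0 (size 1, align 1) → ends 1; pad 1 to align 2 for dst; dst at 2 (size 2, align 2) → ends 4; magic at 4 (size 1, align 1) → ends 5; tail pad 1 to reach multiple of 2; total 6 bytes, alignment 2
version at 0 (size 1, align 1) → ends 1
pad 3 to align 4 for n_entries
n_entries at 4 (size 4, align 4) → ends 8
reserved at 8 (size 5, align 1) → ends 13
pad 3 to align 4 for crc
crc at 16 (size 4, align 4) → ends 20
blocks at 20 (size 18, align 2) → ends 38
size at 38 (size 6, align 2) → ends 44
mtime at 44 (size 4, align 4) → ends 48
total 48 bytes, alignment 4
— Vec32 —
n_entries at 0 (size 4, align 4) → ends 4
crc at 4 (size 4, align 4) → ends 8
mtime at 8 (size 4, align 4) → ends 12
blocks at 12 (size 18, align 2) → ends 30
size at 30 (size 6, align 2) → ends 36
reserved at 36 (size 5, align 1) → ends 41
version at 41 (size 1, align 1) → ends 42
tail pad 2 to reach multiple of 4
total 44 bytes, alignment 4
48 − 44 = 4

4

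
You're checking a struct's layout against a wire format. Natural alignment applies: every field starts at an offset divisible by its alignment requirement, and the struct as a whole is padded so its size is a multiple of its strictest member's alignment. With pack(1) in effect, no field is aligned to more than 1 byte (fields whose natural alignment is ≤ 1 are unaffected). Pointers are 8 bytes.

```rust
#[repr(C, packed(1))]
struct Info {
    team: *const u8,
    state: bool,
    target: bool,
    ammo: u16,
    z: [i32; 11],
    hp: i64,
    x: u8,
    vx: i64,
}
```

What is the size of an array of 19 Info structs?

1387

team at 0 (size 8, align 1) → ends 8
state at 8 (size 1, align 1) → ends 9
target at 9 (size 1, align 1) → ends 10
ammo at 10 (size 2, align 1) → ends 12
z at 12 (size 44, align 1) → ends 56
hp at 56 (size 8, align 1) → ends 64
x at 64 (size 1, align 1) → ends 65
vx at 65 (size 8, align 1) → ends 73
total 73 bytes, alignment 1
array of 19: 19 × 73 = 1387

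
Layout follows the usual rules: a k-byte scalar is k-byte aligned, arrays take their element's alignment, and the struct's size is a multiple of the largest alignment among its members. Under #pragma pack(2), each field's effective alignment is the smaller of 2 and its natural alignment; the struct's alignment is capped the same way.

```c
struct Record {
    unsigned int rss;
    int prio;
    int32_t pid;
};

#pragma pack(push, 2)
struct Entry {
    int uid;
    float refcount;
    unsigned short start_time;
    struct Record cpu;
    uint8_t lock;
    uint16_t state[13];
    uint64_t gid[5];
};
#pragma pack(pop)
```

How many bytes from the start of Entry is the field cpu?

10

Record: rss at 0 (size 4, align 4) → ends 4; prio at 4 (size 4, align 4) → ends 8; pid at 8 (size 4, align 4) → ends 12; total 12 bytes, alignment 4
uid at 0 (size 4, align 2) → ends 4
refcount at 4 (size 4, align 2) → ends 8
start_time at 8 (size 2, align 2) → ends 10
cpu at 10 (size 12, align 2) → ends 22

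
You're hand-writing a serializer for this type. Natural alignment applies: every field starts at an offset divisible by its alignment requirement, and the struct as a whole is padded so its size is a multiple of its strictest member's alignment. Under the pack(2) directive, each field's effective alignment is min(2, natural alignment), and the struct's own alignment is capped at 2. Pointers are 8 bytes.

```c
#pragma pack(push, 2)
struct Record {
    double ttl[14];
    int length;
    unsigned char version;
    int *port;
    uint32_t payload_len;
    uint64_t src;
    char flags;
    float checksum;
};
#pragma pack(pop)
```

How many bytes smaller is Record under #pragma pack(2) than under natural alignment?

8

natural layout:
  ttl at 0 (size 112, align 8) → ends 112
  length at 112 (size 4, align 4) → ends 116
  version at 116 (size 1, align 1) → ends 117
  pad 3 to align 8 for port
  port at 120 (size 8, align 8) → ends 128
  payload_len at 128 (size 4, align 4) → ends 132
  pad 4 to align 8 for src
  src at 136 (size 8, align 8) → ends 144
  flags at 144 (size 1, align 1) → ends 145
  pad 3 to align 4 for checksum
  checksum at 148 (size 4, align 4) → ends 152
  total 152 bytes, alignment 8
packed(2) layout:
  ttl at 0 (size 112, align 2) → ends 112
  length at 112 (size 4, align 2) → ends 116
  version at 116 (size 1, align 1) → ends 117
  pad 1 to align 2 for port
  port at 118 (size 8, align 2) → ends 126
  payload_len at 126 (size 4, align 2) → ends 130
  src at 130 (size 8, align 2) → ends 138
  flags at 138 (size 1, align 1) → ends 139
  pad 1 to align 2 for checksum
  checksum at 140 (size 4, align 2) → ends 144
  total 144 bytes, alignment 2
152 − 144 = 8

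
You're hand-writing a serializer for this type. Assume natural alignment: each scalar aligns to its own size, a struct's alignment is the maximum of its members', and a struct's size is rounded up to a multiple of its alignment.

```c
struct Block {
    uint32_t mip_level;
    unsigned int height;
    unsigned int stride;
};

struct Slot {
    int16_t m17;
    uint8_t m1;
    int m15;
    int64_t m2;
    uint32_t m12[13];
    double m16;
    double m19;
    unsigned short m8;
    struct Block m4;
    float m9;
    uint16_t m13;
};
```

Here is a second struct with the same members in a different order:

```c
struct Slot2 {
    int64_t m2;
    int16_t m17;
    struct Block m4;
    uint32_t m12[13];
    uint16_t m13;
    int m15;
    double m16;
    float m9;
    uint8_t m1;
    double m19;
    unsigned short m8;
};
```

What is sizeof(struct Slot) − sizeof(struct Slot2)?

Block: 0..4  mip_level  (4B, 4-aligned); 4..8  height  (4B, 4-aligned); 8..12  stride  (4B, 4-aligned); sizeof = 12, alignof = 4
0..2  m17  (2B, 2-aligned)
2..3  m1  (1B, 1-aligned)
3..4  -- padding (1B)
4..8  m15  (4B, 4-aligned)
8..16  m2  (8B, 8-aligned)
16..68  m12  (52B, 4-aligned)
68..72  -- padding (4B)
72..80  m16  (8B, 8-aligned)
80..88  m19  (8B, 8-aligned)
88..90  m8  (2B, 2-aligned)
90..92  -- padding (2B)
92..104  m4  (12B, 4-aligned)
104..108  m9  (4B, 4-aligned)
108..110  m13  (2B, 2-aligned)
110..112  -- tail padding (2B)
sizeof = 112, alignof = 8
— Slot2 —
0..8  m2  (8B, 8-aligned)
8..10  m17  (2B, 2-aligned)
10..12  -- padding (2B)
12..24  m4  (12B, 4-aligned)
24..76  m12  (52B, 4-aligned)
76..78  m13  (2B, 2-aligned)
78..80  -- padding (2B)
80..84  m15  (4B, 4-aligned)
84..88  -- padding (4B)
88..96  m16  (8B, 8-aligned)
96..100  m9  (4B, 4-aligned)
100..101  m1  (1B, 1-aligned)
101..104  -- padding (3B)
104..112  m19  (8B, 8-aligned)
112..114  m8  (2B, 2-aligned)
114..120  -- tail padding (6B)
sizeof = 120, alignof = 8
112 − 120 = -8

-8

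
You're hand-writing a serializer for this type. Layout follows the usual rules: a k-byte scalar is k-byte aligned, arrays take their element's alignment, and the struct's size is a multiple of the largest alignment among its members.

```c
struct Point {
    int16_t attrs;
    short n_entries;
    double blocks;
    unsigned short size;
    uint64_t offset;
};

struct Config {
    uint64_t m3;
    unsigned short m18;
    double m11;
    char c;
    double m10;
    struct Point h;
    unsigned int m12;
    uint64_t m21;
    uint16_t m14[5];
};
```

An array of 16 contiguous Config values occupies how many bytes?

Point: 0..2  attrs  (2B, 2-aligned); 2..4  n_entries  (2B, 2-aligned); 4..8  -- padding (4B); 8..16  blocks  (8B, 8-aligned); 16..18  size  (2B, 2-aligned); 18..24  -- padding (6B); 24..32  offset  (8B, 8-aligned); sizeof = 32, alignof = 8
0..8  m3  (8B, 8-aligned)
8..10  m18  (2B, 2-aligned)
10..16  -- padding (6B)
16..24  m11  (8B, 8-aligned)
24..25  c  (1B, 1-aligned)
25..32  -- padding (7B)
32..40  m10  (8B, 8-aligned)
40..72  h  (32B, 8-aligned)
72..76  m12  (4B, 4-aligned)
76..80  -- padding (4B)
80..88  m21  (8B, 8-aligned)
88..98  m14  (10B, 2-aligned)
98..104  -- tail padding (6B)
sizeof = 104, alignof = 8
array of 16: 16 × 104 = 1664

1664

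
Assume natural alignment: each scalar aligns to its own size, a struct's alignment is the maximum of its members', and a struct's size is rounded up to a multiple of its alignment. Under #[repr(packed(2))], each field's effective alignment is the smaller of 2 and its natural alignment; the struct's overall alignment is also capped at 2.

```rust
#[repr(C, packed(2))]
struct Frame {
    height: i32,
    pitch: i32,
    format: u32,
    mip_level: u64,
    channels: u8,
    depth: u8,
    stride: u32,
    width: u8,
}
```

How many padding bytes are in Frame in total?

1

@0: height [4B, align 2] → 4
@4: pitch [4B, align 2] → 8
@8: format [4B, align 2] → 12
@12: mip_level [8B, align 2] → 20
@20: channels [1B, align 1] → 21
@21: depth [1B, align 1] → 22
@22: stride [4B, align 2] → 26
@26: width [1B, align 1] → 27
+1 tail pad (align 2)
size 28, align 2
data bytes 27, size 28 → padding 1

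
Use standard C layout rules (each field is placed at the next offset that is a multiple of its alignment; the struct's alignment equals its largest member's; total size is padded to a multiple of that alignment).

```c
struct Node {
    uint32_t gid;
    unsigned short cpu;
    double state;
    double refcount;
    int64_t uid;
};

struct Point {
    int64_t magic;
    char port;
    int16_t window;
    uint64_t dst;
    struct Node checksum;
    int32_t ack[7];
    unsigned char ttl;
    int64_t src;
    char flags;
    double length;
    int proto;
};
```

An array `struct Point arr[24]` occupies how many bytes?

Node: gid at 0 (size 4, align 4) → ends 4; cpu at 4 (size 2, align 2) → ends 6; pad 2 to align 8 for state; state at 8 (size 8, align 8) → ends 16; refcount at 16 (size 8, align 8) → ends 24; uid at 24 (size 8, align 8) → ends 32; total 32 bytes, alignment 8
magic at 0 (size 8, align 8) → ends 8
port at 8 (size 1, align 1) → ends 9
pad 1 to align 2 for window
window at 10 (size 2, align 2) → ends 12
pad 4 to align 8 for dst
dst at 16 (size 8, align 8) → ends 24
checksum at 24 (size 32, align 8) → ends 56
ack at 56 (size 28, align 4) → ends 84
ttl at 84 (size 1, align 1) → ends 85
pad 3 to align 8 for src
src at 88 (size 8, align 8) → ends 96
flags at 96 (size 1, align 1) → ends 97
pad 7 to align 8 for length
length at 104 (size 8, align 8) → ends 112
proto at 112 (size 4, align 4) → ends 116
tail pad 4 to reach multiple of 8
total 120 bytes, alignment 8
array of 24: 24 × 120 = 2880

2880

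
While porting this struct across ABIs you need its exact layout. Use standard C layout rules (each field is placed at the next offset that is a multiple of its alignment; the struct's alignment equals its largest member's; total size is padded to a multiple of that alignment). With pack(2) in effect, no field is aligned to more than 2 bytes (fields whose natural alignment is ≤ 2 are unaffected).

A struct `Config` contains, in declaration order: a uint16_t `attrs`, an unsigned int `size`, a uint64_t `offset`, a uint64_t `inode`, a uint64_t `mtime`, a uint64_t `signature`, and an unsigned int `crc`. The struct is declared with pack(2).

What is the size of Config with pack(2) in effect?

42

0..2  attrs  (2B, 2-aligned)
2..6  size  (4B, 2-aligned)
6..14  offset  (8B, 2-aligned)
14..22  inode  (8B, 2-aligned)
22..30  mtime  (8B, 2-aligned)
30..38  signature  (8B, 2-aligned)
38..42  crc  (4B, 2-aligned)
sizeof = 42, alignof = 2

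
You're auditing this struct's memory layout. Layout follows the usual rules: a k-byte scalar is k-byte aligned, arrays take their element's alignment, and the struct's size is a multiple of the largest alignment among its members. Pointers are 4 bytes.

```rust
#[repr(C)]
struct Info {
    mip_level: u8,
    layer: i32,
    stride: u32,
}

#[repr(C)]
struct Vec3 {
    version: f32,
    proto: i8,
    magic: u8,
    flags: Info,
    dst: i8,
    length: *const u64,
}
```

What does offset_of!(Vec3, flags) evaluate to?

8

Info: mip_level at 0 (size 1, align 1) → ends 1; pad 3 to align 4 for layer; layer at 4 (size 4, align 4) → ends 8; stride at 8 (size 4, align 4) → ends 12; total 12 bytes, alignment 4
version at 0 (size 4, align 4) → ends 4
proto at 4 (size 1, align 1) → ends 5
magic at 5 (size 1, align 1) → ends 6
pad 2 to align 4 for flags
flags at 8 (size 12, align 4) → ends 20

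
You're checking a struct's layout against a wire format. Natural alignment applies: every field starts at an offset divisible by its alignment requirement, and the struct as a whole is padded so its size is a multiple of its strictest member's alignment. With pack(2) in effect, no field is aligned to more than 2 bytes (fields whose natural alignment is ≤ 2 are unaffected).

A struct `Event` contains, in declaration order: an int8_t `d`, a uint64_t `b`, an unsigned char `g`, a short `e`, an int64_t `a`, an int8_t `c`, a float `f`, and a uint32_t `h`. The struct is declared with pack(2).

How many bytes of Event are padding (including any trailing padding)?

0..1  d  (1B, 1-aligned)
1..2  -- padding (1B)
2..10  b  (8B, 2-aligned)
10..11  g  (1B, 1-aligned)
11..12  -- padding (1B)
12..14  e  (2B, 2-aligned)
14..22  a  (8B, 2-aligned)
22..23  c  (1B, 1-aligned)
23..24  -- padding (1B)
24..28  f  (4B, 2-aligned)
28..32  h  (4B, 2-aligned)
sizeof = 32, alignof = 2
data bytes 29, size 32 → padding 3

3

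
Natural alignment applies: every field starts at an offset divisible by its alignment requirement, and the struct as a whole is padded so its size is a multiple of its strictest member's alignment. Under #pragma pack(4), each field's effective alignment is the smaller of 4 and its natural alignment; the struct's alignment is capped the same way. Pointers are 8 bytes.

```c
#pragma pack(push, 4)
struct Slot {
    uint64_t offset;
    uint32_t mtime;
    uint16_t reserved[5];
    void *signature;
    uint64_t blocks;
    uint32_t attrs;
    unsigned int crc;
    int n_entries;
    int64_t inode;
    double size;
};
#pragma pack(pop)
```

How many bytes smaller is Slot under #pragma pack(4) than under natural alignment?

natural layout:
  offset at 0 (size 8, align 8) → ends 8
  mtime at 8 (size 4, align 4) → ends 12
  reserved at 12 (size 10, align 2) → ends 22
  pad 2 to align 8 for signature
  signature at 24 (size 8, align 8) → ends 32
  blocks at 32 (size 8, align 8) → ends 40
  attrs at 40 (size 4, align 4) → ends 44
  crc at 44 (size 4, align 4) → ends 48
  n_entries at 48 (size 4, align 4) → ends 52
  pad 4 to align 8 for inode
  inode at 56 (size 8, align 8) → ends 64
  size at 64 (size 8, align 8) → ends 72
  total 72 bytes, alignment 8
packed(4) layout:
  offset at 0 (size 8, align 4) → ends 8
  mtime at 8 (size 4, align 4) → ends 12
  reserved at 12 (size 10, align 2) → ends 22
  pad 2 to align 4 for signature
  signature at 24 (size 8, align 4) → ends 32
  blocks at 32 (size 8, align 4) → ends 40
  attrs at 40 (size 4, align 4) → ends 44
  crc at 44 (size 4, align 4) → ends 48
  n_entries at 48 (size 4, align 4) → ends 52
  inode at 52 (size 8, align 4) → ends 60
  size at 60 (size 8, align 4) → ends 68
  total 68 bytes, alignment 4
72 − 68 = 4

4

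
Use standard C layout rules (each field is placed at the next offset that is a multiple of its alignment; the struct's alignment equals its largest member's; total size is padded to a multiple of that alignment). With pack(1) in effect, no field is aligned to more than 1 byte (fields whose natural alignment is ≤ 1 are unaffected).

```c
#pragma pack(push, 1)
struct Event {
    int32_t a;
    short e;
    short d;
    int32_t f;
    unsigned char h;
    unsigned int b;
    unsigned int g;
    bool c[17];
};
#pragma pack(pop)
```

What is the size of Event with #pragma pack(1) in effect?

0..4  a  (4B, 1-aligned)
4..6  e  (2B, 1-aligned)
6..8  d  (2B, 1-aligned)
8..12  f  (4B, 1-aligned)
12..13  h  (1B, 1-aligned)
13..17  b  (4B, 1-aligned)
17..21  g  (4B, 1-aligned)
21..38  c  (17B, 1-aligned)
sizeof = 38, alignof = 1

38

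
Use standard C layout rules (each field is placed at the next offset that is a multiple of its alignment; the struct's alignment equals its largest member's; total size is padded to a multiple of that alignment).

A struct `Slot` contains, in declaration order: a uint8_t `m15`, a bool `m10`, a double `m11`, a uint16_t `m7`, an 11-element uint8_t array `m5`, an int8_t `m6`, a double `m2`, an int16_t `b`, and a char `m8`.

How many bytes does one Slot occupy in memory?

@0: m15 [1B, align 1] → 1
@1: m10 [1B, align 1] → 2
+6 pad (align 8)
@8: m11 [8B, align 8] → 16
@16: m7 [2B, align 2] → 18
@18: m5 [11B, align 1] → 29
@29: m6 [1B, align 1] → 30
+2 pad (align 8)
@32: m2 [8B, align 8] → 40
@40: b [2B, align 2] → 42
@42: m8 [1B, align 1] → 43
+5 tail pad (align 8)
size 48, align 8

48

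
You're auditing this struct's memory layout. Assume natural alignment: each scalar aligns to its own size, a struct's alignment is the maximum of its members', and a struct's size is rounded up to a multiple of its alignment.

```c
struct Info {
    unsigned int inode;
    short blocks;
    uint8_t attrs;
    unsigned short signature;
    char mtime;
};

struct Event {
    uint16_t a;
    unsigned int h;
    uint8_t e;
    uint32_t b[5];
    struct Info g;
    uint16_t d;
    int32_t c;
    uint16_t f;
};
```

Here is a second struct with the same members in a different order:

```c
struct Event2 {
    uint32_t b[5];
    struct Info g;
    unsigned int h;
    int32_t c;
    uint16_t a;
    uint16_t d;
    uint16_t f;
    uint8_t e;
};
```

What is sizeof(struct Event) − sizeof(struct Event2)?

Info: @0: inode [4B, align 4] → 4; @4: blocks [2B, align 2] → 6; @6: attrs [1B, align 1] → 7; +1 pad (align 2); @8: signature [2B, align 2] → 10; @10: mtime [1B, align 1] → 11; +1 tail pad (align 4); size 12, align 4
@0: a [2B, align 2] → 2
+2 pad (align 4)
@4: h [4B, align 4] → 8
@8: e [1B, align 1] → 9
+3 pad (align 4)
@12: b [20B, align 4] → 32
@32: g [12B, align 4] → 44
@44: d [2B, align 2] → 46
+2 pad (align 4)
@48: c [4B, align 4] → 52
@52: f [2B, align 2] → 54
+2 tail pad (align 4)
size 56, align 4
— Event2 —
@0: b [20B, align 4] → 20
@20: g [12B, align 4] → 32
@32: h [4B, align 4] → 36
@36: c [4B, align 4] → 40
@40: a [2B, align 2] → 42
@42: d [2B, align 2] → 44
@44: f [2B, align 2] → 46
@46: e [1B, align 1] → 47
+1 tail pad (align 4)
size 48, align 4
56 − 48 = 8

8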